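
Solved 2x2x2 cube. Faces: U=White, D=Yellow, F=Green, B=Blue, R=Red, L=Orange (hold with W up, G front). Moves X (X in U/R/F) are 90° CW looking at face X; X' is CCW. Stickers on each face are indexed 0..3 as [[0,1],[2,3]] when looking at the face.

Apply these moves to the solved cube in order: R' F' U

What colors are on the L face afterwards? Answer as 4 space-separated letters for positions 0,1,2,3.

Answer: W W O W

Derivation:
After move 1 (R'): R=RRRR U=WBWB F=GWGW D=YGYG B=YBYB
After move 2 (F'): F=WWGG U=WBRR R=GRYR D=OOYG L=OBOW
After move 3 (U): U=RWRB F=GRGG R=YBYR B=OBYB L=WWOW
Query: L face = WWOW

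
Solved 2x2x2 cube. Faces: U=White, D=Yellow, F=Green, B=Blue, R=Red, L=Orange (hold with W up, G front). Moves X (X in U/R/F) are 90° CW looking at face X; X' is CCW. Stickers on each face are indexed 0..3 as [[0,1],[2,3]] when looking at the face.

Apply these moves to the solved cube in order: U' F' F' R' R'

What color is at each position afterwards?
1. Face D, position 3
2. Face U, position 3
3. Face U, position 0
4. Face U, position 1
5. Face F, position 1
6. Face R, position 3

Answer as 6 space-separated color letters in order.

After move 1 (U'): U=WWWW F=OOGG R=GGRR B=RRBB L=BBOO
After move 2 (F'): F=OGOG U=WWGR R=YGYR D=BOYY L=BWOW
After move 3 (F'): F=GGOO U=WWYY R=OGBR D=WWYY L=BROG
After move 4 (R'): R=GROB U=WBYR F=GWOY D=WGYO B=YRWB
After move 5 (R'): R=RBGO U=WWYY F=GBOR D=WWYY B=ORGB
Query 1: D[3] = Y
Query 2: U[3] = Y
Query 3: U[0] = W
Query 4: U[1] = W
Query 5: F[1] = B
Query 6: R[3] = O

Answer: Y Y W W B O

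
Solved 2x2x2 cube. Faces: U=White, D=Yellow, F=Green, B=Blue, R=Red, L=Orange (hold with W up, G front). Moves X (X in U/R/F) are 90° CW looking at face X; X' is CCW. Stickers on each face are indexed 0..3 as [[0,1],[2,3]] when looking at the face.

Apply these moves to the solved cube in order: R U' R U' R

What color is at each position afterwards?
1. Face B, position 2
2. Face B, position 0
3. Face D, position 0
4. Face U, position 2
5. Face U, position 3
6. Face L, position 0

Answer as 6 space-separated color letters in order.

After move 1 (R): R=RRRR U=WGWG F=GYGY D=YBYB B=WBWB
After move 2 (U'): U=GGWW F=OOGY R=GYRR B=RRWB L=WBOO
After move 3 (R): R=RGRY U=GOWY F=OBGB D=YWYR B=WRGB
After move 4 (U'): U=OYGW F=WBGB R=OBRY B=RGGB L=WROO
After move 5 (R): R=ROYB U=OBGB F=WWGR D=YGYR B=WGYB
Query 1: B[2] = Y
Query 2: B[0] = W
Query 3: D[0] = Y
Query 4: U[2] = G
Query 5: U[3] = B
Query 6: L[0] = W

Answer: Y W Y G B W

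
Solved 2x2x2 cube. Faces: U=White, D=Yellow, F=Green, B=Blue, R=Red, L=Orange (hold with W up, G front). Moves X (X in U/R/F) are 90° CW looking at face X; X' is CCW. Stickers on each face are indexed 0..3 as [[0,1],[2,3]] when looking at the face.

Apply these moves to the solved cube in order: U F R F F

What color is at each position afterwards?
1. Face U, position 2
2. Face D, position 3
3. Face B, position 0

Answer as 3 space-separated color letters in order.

Answer: B O G

Derivation:
After move 1 (U): U=WWWW F=RRGG R=BBRR B=OOBB L=GGOO
After move 2 (F): F=GRGR U=WWOG R=WBWR D=RBYY L=GYOY
After move 3 (R): R=WWRB U=WROR F=GBGY D=RBYO B=GOWB
After move 4 (F): F=GGYB U=WRYY R=OWRB D=RWYO L=GROB
After move 5 (F): F=YGBG U=WRBR R=YWYB D=ROYO L=GROW
Query 1: U[2] = B
Query 2: D[3] = O
Query 3: B[0] = G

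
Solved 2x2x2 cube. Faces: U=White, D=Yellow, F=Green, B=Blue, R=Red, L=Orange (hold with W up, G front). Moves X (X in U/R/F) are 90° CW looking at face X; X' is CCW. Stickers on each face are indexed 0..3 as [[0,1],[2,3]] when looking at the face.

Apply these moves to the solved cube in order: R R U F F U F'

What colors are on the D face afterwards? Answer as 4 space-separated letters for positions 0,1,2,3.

Answer: G G Y W

Derivation:
After move 1 (R): R=RRRR U=WGWG F=GYGY D=YBYB B=WBWB
After move 2 (R): R=RRRR U=WYWY F=GBGB D=YWYW B=GBGB
After move 3 (U): U=WWYY F=RRGB R=GBRR B=OOGB L=GBOO
After move 4 (F): F=GRBR U=WWOB R=YBYR D=RGYW L=GYOW
After move 5 (F): F=BGRR U=WWWY R=OBBR D=YYYW L=GROG
After move 6 (U): U=WWYW F=OBRR R=OOBR B=GRGB L=BGOG
After move 7 (F'): F=BROR U=WWOB R=YOYR D=GGYW L=BWOY
Query: D face = GGYW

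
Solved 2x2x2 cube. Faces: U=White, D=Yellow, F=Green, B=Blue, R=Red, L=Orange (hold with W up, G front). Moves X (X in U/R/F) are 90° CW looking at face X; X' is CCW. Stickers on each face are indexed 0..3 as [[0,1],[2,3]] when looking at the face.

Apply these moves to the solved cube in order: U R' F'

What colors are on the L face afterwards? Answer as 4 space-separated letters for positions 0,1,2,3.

Answer: G O O W

Derivation:
After move 1 (U): U=WWWW F=RRGG R=BBRR B=OOBB L=GGOO
After move 2 (R'): R=BRBR U=WBWO F=RWGW D=YRYG B=YOYB
After move 3 (F'): F=WWRG U=WBBB R=RRYR D=GOYG L=GOOW
Query: L face = GOOW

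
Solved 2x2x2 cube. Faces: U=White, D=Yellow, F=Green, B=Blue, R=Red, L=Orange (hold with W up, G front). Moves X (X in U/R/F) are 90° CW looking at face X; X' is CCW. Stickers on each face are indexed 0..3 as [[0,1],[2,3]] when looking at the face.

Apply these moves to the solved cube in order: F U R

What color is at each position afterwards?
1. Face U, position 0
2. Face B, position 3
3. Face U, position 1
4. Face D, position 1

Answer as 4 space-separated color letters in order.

After move 1 (F): F=GGGG U=WWOO R=WRWR D=RRYY L=OYOY
After move 2 (U): U=OWOW F=WRGG R=BBWR B=OYBB L=GGOY
After move 3 (R): R=WBRB U=OROG F=WRGY D=RBYO B=WYWB
Query 1: U[0] = O
Query 2: B[3] = B
Query 3: U[1] = R
Query 4: D[1] = B

Answer: O B R B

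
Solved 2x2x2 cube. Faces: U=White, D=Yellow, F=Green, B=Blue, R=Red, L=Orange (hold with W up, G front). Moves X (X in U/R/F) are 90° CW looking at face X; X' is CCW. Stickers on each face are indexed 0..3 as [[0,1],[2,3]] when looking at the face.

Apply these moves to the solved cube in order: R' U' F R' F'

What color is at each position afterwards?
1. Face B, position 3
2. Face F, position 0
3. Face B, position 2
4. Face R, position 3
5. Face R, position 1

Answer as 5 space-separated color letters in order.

After move 1 (R'): R=RRRR U=WBWB F=GWGW D=YGYG B=YBYB
After move 2 (U'): U=BBWW F=OOGW R=GWRR B=RRYB L=YBOO
After move 3 (F): F=GOWO U=BBOB R=WWWR D=RGYG L=YYOG
After move 4 (R'): R=WRWW U=BYOR F=GBWB D=ROYO B=GRGB
After move 5 (F'): F=BBGW U=BYWW R=ORRW D=YGYO L=YROO
Query 1: B[3] = B
Query 2: F[0] = B
Query 3: B[2] = G
Query 4: R[3] = W
Query 5: R[1] = R

Answer: B B G W R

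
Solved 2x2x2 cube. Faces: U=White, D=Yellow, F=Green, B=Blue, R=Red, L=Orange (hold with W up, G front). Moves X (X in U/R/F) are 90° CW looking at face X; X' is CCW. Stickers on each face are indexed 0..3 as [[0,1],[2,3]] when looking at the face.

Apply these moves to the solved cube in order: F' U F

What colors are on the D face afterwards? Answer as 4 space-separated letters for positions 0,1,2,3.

After move 1 (F'): F=GGGG U=WWRR R=YRYR D=OOYY L=OWOW
After move 2 (U): U=RWRW F=YRGG R=BBYR B=OWBB L=GGOW
After move 3 (F): F=GYGR U=RWWG R=RBWR D=YBYY L=GOOO
Query: D face = YBYY

Answer: Y B Y Y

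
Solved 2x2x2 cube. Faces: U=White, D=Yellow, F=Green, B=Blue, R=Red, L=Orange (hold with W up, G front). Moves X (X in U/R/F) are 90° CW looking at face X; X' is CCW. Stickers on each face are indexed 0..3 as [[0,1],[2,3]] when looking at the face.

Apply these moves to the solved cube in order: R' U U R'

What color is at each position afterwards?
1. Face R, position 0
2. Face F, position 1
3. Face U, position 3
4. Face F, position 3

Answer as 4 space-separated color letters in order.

Answer: O W G W

Derivation:
After move 1 (R'): R=RRRR U=WBWB F=GWGW D=YGYG B=YBYB
After move 2 (U): U=WWBB F=RRGW R=YBRR B=OOYB L=GWOO
After move 3 (U): U=BWBW F=YBGW R=OORR B=GWYB L=RROO
After move 4 (R'): R=OROR U=BYBG F=YWGW D=YBYW B=GWGB
Query 1: R[0] = O
Query 2: F[1] = W
Query 3: U[3] = G
Query 4: F[3] = W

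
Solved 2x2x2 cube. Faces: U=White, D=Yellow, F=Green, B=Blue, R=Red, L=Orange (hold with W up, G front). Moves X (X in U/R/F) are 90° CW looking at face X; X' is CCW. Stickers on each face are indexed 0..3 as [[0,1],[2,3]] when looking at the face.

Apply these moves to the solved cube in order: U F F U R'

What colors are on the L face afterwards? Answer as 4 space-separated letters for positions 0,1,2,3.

Answer: G G O B

Derivation:
After move 1 (U): U=WWWW F=RRGG R=BBRR B=OOBB L=GGOO
After move 2 (F): F=GRGR U=WWOG R=WBWR D=RBYY L=GYOY
After move 3 (F): F=GGRR U=WWYY R=OBGR D=WWYY L=GROB
After move 4 (U): U=YWYW F=OBRR R=OOGR B=GRBB L=GGOB
After move 5 (R'): R=OROG U=YBYG F=OWRW D=WBYR B=YRWB
Query: L face = GGOB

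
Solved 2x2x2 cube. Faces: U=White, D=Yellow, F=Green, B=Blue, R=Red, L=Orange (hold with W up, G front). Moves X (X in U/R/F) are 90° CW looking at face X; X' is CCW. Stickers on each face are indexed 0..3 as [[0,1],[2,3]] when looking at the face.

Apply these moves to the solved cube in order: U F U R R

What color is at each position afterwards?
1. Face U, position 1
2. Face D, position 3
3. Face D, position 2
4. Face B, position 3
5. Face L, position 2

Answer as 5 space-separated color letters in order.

Answer: B W Y B O

Derivation:
After move 1 (U): U=WWWW F=RRGG R=BBRR B=OOBB L=GGOO
After move 2 (F): F=GRGR U=WWOG R=WBWR D=RBYY L=GYOY
After move 3 (U): U=OWGW F=WBGR R=OOWR B=GYBB L=GROY
After move 4 (R): R=WORO U=OBGR F=WBGY D=RBYG B=WYWB
After move 5 (R): R=RWOO U=OBGY F=WBGG D=RWYW B=RYBB
Query 1: U[1] = B
Query 2: D[3] = W
Query 3: D[2] = Y
Query 4: B[3] = B
Query 5: L[2] = O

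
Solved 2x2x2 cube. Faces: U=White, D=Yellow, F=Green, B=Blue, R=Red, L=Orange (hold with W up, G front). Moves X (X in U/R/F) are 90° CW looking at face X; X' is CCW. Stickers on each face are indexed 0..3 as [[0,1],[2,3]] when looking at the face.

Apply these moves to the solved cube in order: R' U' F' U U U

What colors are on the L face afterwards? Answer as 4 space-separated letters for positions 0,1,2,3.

After move 1 (R'): R=RRRR U=WBWB F=GWGW D=YGYG B=YBYB
After move 2 (U'): U=BBWW F=OOGW R=GWRR B=RRYB L=YBOO
After move 3 (F'): F=OWOG U=BBGR R=GWYR D=BOYG L=YWOW
After move 4 (U): U=GBRB F=GWOG R=RRYR B=YWYB L=OWOW
After move 5 (U): U=RGBB F=RROG R=YWYR B=OWYB L=GWOW
After move 6 (U): U=BRBG F=YWOG R=OWYR B=GWYB L=RROW
Query: L face = RROW

Answer: R R O W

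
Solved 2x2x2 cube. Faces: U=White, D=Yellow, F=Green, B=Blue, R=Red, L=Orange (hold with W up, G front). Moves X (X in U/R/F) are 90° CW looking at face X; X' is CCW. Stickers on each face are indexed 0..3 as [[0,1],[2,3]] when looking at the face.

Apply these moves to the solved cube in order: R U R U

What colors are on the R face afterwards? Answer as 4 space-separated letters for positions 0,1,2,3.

After move 1 (R): R=RRRR U=WGWG F=GYGY D=YBYB B=WBWB
After move 2 (U): U=WWGG F=RRGY R=WBRR B=OOWB L=GYOO
After move 3 (R): R=RWRB U=WRGY F=RBGB D=YWYO B=GOWB
After move 4 (U): U=GWYR F=RWGB R=GORB B=GYWB L=RBOO
Query: R face = GORB

Answer: G O R B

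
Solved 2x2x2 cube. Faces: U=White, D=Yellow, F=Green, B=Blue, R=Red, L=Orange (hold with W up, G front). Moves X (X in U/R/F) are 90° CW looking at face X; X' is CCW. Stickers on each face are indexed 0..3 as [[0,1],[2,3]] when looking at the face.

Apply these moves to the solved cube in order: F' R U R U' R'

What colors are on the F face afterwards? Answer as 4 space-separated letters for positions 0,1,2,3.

After move 1 (F'): F=GGGG U=WWRR R=YRYR D=OOYY L=OWOW
After move 2 (R): R=YYRR U=WGRG F=GOGY D=OBYB B=RBWB
After move 3 (U): U=RWGG F=YYGY R=RBRR B=OWWB L=GOOW
After move 4 (R): R=RRRB U=RYGY F=YBGB D=OWYO B=GWWB
After move 5 (U'): U=YYRG F=GOGB R=YBRB B=RRWB L=GWOW
After move 6 (R'): R=BBYR U=YWRR F=GYGG D=OOYB B=ORWB
Query: F face = GYGG

Answer: G Y G G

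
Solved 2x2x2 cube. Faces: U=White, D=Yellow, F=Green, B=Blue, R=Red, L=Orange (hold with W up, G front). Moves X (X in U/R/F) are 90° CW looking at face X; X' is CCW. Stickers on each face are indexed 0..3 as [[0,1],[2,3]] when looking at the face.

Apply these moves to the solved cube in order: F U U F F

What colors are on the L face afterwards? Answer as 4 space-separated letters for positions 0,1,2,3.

After move 1 (F): F=GGGG U=WWOO R=WRWR D=RRYY L=OYOY
After move 2 (U): U=OWOW F=WRGG R=BBWR B=OYBB L=GGOY
After move 3 (U): U=OOWW F=BBGG R=OYWR B=GGBB L=WROY
After move 4 (F): F=GBGB U=OOYR R=WYWR D=WOYY L=WROR
After move 5 (F): F=GGBB U=OORR R=YYRR D=WWYY L=WWOO
Query: L face = WWOO

Answer: W W O O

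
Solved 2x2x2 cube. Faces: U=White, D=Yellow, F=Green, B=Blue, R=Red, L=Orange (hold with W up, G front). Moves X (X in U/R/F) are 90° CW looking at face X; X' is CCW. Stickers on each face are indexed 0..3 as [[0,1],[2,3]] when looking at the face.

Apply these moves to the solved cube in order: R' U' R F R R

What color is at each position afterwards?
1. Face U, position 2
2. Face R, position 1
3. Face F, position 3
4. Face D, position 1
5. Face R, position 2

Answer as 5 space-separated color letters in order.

Answer: O W W O G

Derivation:
After move 1 (R'): R=RRRR U=WBWB F=GWGW D=YGYG B=YBYB
After move 2 (U'): U=BBWW F=OOGW R=GWRR B=RRYB L=YBOO
After move 3 (R): R=RGRW U=BOWW F=OGGG D=YYYR B=WRBB
After move 4 (F): F=GOGG U=BOOB R=WGWW D=RRYR L=YYOY
After move 5 (R): R=WWWG U=BOOG F=GRGR D=RBYW B=BROB
After move 6 (R): R=WWGW U=BROR F=GBGW D=ROYB B=GROB
Query 1: U[2] = O
Query 2: R[1] = W
Query 3: F[3] = W
Query 4: D[1] = O
Query 5: R[2] = G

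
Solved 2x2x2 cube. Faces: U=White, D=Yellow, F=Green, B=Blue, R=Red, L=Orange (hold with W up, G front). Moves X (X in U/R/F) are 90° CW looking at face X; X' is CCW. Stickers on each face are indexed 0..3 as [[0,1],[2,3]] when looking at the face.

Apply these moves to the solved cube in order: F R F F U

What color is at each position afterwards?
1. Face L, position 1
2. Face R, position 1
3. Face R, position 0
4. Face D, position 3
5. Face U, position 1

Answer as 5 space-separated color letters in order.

After move 1 (F): F=GGGG U=WWOO R=WRWR D=RRYY L=OYOY
After move 2 (R): R=WWRR U=WGOG F=GRGY D=RBYB B=OBWB
After move 3 (F): F=GGYR U=WGYY R=OWGR D=RWYB L=OROB
After move 4 (F): F=YGRG U=WGBR R=YWYR D=GOYB L=OROW
After move 5 (U): U=BWRG F=YWRG R=OBYR B=ORWB L=YGOW
Query 1: L[1] = G
Query 2: R[1] = B
Query 3: R[0] = O
Query 4: D[3] = B
Query 5: U[1] = W

Answer: G B O B W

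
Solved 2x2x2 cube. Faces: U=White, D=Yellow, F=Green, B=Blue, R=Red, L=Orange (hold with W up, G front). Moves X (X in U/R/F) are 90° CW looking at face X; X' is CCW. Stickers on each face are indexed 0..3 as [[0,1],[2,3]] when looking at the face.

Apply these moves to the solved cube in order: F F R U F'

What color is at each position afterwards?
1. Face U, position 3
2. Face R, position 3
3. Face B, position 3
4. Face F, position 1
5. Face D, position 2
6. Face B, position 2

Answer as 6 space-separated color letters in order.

Answer: R R B Y Y W

Derivation:
After move 1 (F): F=GGGG U=WWOO R=WRWR D=RRYY L=OYOY
After move 2 (F): F=GGGG U=WWYY R=OROR D=WWYY L=OROR
After move 3 (R): R=OORR U=WGYG F=GWGY D=WBYB B=YBWB
After move 4 (U): U=YWGG F=OOGY R=YBRR B=ORWB L=GWOR
After move 5 (F'): F=OYOG U=YWYR R=BBWR D=WRYB L=GGOG
Query 1: U[3] = R
Query 2: R[3] = R
Query 3: B[3] = B
Query 4: F[1] = Y
Query 5: D[2] = Y
Query 6: B[2] = W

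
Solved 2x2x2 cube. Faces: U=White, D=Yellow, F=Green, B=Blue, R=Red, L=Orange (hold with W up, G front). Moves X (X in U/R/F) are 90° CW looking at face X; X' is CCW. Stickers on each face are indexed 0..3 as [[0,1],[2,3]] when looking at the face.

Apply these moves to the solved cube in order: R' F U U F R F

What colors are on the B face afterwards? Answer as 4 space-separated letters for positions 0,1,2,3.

After move 1 (R'): R=RRRR U=WBWB F=GWGW D=YGYG B=YBYB
After move 2 (F): F=GGWW U=WBOO R=WRBR D=RRYG L=OYOG
After move 3 (U): U=OWOB F=WRWW R=YBBR B=OYYB L=GGOG
After move 4 (U): U=OOBW F=YBWW R=OYBR B=GGYB L=WROG
After move 5 (F): F=WYWB U=OOGR R=BYWR D=BOYG L=WROR
After move 6 (R): R=WBRY U=OYGB F=WOWG D=BYYG B=RGOB
After move 7 (F): F=WWGO U=OYRR R=GBBY D=RWYG L=WBOY
Query: B face = RGOB

Answer: R G O B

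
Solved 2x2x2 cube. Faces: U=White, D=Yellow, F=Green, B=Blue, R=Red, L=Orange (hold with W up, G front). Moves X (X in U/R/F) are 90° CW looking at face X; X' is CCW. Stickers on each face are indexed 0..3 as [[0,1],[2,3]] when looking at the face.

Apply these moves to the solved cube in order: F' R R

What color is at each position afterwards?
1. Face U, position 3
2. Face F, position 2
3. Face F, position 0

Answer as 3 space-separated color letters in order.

Answer: Y G G

Derivation:
After move 1 (F'): F=GGGG U=WWRR R=YRYR D=OOYY L=OWOW
After move 2 (R): R=YYRR U=WGRG F=GOGY D=OBYB B=RBWB
After move 3 (R): R=RYRY U=WORY F=GBGB D=OWYR B=GBGB
Query 1: U[3] = Y
Query 2: F[2] = G
Query 3: F[0] = G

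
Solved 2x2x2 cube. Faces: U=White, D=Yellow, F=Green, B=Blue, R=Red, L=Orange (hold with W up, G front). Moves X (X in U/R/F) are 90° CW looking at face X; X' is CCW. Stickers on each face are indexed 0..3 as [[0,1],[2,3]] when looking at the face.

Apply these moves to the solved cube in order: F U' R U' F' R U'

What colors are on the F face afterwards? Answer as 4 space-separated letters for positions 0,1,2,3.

After move 1 (F): F=GGGG U=WWOO R=WRWR D=RRYY L=OYOY
After move 2 (U'): U=WOWO F=OYGG R=GGWR B=WRBB L=BBOY
After move 3 (R): R=WGRG U=WYWG F=ORGY D=RBYW B=OROB
After move 4 (U'): U=YGWW F=BBGY R=ORRG B=WGOB L=OROY
After move 5 (F'): F=BYBG U=YGOR R=BRRG D=RYYW L=OWOW
After move 6 (R): R=RBGR U=YYOG F=BYBW D=ROYW B=RGGB
After move 7 (U'): U=YGYO F=OWBW R=BYGR B=RBGB L=RGOW
Query: F face = OWBW

Answer: O W B W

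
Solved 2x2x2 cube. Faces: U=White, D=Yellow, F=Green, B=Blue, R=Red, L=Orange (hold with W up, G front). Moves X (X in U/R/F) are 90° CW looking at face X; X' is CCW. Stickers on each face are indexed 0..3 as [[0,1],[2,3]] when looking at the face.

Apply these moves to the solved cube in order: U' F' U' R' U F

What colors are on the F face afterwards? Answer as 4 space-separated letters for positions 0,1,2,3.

Answer: O G G R

Derivation:
After move 1 (U'): U=WWWW F=OOGG R=GGRR B=RRBB L=BBOO
After move 2 (F'): F=OGOG U=WWGR R=YGYR D=BOYY L=BWOW
After move 3 (U'): U=WRWG F=BWOG R=OGYR B=YGBB L=RROW
After move 4 (R'): R=GROY U=WBWY F=BROG D=BWYG B=YGOB
After move 5 (U): U=WWYB F=GROG R=YGOY B=RROB L=BROW
After move 6 (F): F=OGGR U=WWWR R=YGBY D=OYYG L=BBOW
Query: F face = OGGR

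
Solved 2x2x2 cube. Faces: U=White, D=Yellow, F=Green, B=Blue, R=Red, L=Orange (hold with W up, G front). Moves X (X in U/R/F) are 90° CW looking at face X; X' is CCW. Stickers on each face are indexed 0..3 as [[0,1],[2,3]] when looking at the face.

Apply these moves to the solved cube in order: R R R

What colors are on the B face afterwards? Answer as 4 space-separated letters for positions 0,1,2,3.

Answer: Y B Y B

Derivation:
After move 1 (R): R=RRRR U=WGWG F=GYGY D=YBYB B=WBWB
After move 2 (R): R=RRRR U=WYWY F=GBGB D=YWYW B=GBGB
After move 3 (R): R=RRRR U=WBWB F=GWGW D=YGYG B=YBYB
Query: B face = YBYB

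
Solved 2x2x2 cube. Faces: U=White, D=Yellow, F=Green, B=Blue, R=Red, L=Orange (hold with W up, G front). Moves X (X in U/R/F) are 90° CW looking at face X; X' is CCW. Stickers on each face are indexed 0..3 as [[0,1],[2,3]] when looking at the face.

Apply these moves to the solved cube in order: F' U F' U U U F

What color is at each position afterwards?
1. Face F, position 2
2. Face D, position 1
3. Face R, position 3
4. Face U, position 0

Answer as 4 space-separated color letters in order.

Answer: G R R W

Derivation:
After move 1 (F'): F=GGGG U=WWRR R=YRYR D=OOYY L=OWOW
After move 2 (U): U=RWRW F=YRGG R=BBYR B=OWBB L=GGOW
After move 3 (F'): F=RGYG U=RWBY R=OBOR D=GWYY L=GWOR
After move 4 (U): U=BRYW F=OBYG R=OWOR B=GWBB L=RGOR
After move 5 (U): U=YBWR F=OWYG R=GWOR B=RGBB L=OBOR
After move 6 (U): U=WYRB F=GWYG R=RGOR B=OBBB L=OWOR
After move 7 (F): F=YGGW U=WYRW R=RGBR D=ORYY L=OGOW
Query 1: F[2] = G
Query 2: D[1] = R
Query 3: R[3] = R
Query 4: U[0] = W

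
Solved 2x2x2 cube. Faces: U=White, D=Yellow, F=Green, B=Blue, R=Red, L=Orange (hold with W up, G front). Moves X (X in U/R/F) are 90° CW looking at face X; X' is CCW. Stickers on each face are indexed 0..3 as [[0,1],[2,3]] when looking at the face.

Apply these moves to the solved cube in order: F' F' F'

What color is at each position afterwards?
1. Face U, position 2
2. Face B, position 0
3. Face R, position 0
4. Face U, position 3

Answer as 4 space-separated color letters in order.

Answer: O B W O

Derivation:
After move 1 (F'): F=GGGG U=WWRR R=YRYR D=OOYY L=OWOW
After move 2 (F'): F=GGGG U=WWYY R=OROR D=WWYY L=OROR
After move 3 (F'): F=GGGG U=WWOO R=WRWR D=RRYY L=OYOY
Query 1: U[2] = O
Query 2: B[0] = B
Query 3: R[0] = W
Query 4: U[3] = O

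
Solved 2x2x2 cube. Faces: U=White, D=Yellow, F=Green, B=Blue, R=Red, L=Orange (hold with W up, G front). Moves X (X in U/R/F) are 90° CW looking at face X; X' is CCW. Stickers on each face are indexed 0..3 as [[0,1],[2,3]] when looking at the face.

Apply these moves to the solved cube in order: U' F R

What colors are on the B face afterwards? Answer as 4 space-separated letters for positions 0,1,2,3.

After move 1 (U'): U=WWWW F=OOGG R=GGRR B=RRBB L=BBOO
After move 2 (F): F=GOGO U=WWOB R=WGWR D=RGYY L=BYOY
After move 3 (R): R=WWRG U=WOOO F=GGGY D=RBYR B=BRWB
Query: B face = BRWB

Answer: B R W B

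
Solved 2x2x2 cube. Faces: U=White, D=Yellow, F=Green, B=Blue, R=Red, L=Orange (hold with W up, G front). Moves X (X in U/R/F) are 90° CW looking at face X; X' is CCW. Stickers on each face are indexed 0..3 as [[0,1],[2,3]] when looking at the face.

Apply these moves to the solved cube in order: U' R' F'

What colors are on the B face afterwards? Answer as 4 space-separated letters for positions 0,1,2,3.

Answer: Y R Y B

Derivation:
After move 1 (U'): U=WWWW F=OOGG R=GGRR B=RRBB L=BBOO
After move 2 (R'): R=GRGR U=WBWR F=OWGW D=YOYG B=YRYB
After move 3 (F'): F=WWOG U=WBGG R=ORYR D=BOYG L=BROW
Query: B face = YRYB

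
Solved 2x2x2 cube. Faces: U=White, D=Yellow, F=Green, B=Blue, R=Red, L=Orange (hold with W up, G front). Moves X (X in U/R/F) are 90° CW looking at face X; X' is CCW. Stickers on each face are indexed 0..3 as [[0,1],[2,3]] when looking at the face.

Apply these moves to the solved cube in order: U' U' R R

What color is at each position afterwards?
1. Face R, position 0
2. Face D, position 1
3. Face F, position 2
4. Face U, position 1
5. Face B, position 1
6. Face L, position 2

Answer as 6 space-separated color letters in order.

Answer: R W G Y G O

Derivation:
After move 1 (U'): U=WWWW F=OOGG R=GGRR B=RRBB L=BBOO
After move 2 (U'): U=WWWW F=BBGG R=OORR B=GGBB L=RROO
After move 3 (R): R=RORO U=WBWG F=BYGY D=YBYG B=WGWB
After move 4 (R): R=RROO U=WYWY F=BBGG D=YWYW B=GGBB
Query 1: R[0] = R
Query 2: D[1] = W
Query 3: F[2] = G
Query 4: U[1] = Y
Query 5: B[1] = G
Query 6: L[2] = O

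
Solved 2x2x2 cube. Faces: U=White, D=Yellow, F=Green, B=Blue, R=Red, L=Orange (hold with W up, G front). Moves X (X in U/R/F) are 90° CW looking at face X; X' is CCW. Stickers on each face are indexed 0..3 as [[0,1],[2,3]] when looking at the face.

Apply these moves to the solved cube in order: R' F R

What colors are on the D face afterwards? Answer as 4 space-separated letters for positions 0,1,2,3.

After move 1 (R'): R=RRRR U=WBWB F=GWGW D=YGYG B=YBYB
After move 2 (F): F=GGWW U=WBOO R=WRBR D=RRYG L=OYOG
After move 3 (R): R=BWRR U=WGOW F=GRWG D=RYYY B=OBBB
Query: D face = RYYY

Answer: R Y Y Y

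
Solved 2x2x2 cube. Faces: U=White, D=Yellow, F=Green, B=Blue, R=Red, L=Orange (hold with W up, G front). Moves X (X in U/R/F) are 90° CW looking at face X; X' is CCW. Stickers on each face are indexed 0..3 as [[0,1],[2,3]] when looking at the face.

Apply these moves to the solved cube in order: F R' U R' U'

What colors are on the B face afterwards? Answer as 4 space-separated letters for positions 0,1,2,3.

After move 1 (F): F=GGGG U=WWOO R=WRWR D=RRYY L=OYOY
After move 2 (R'): R=RRWW U=WBOB F=GWGO D=RGYG B=YBRB
After move 3 (U): U=OWBB F=RRGO R=YBWW B=OYRB L=GWOY
After move 4 (R'): R=BWYW U=ORBO F=RWGB D=RRYO B=GYGB
After move 5 (U'): U=ROOB F=GWGB R=RWYW B=BWGB L=GYOY
Query: B face = BWGB

Answer: B W G B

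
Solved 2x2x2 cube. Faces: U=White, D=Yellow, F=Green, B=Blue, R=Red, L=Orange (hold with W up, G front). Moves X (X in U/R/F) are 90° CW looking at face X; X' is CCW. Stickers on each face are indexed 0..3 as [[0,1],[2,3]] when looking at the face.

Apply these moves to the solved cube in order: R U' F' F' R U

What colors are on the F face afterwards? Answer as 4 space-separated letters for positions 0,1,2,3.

After move 1 (R): R=RRRR U=WGWG F=GYGY D=YBYB B=WBWB
After move 2 (U'): U=GGWW F=OOGY R=GYRR B=RRWB L=WBOO
After move 3 (F'): F=OYOG U=GGGR R=BYYR D=BOYB L=WWOW
After move 4 (F'): F=YGOO U=GGBY R=OYBR D=WWYB L=WROG
After move 5 (R): R=BORY U=GGBO F=YWOB D=WWYR B=YRGB
After move 6 (U): U=BGOG F=BOOB R=YRRY B=WRGB L=YWOG
Query: F face = BOOB

Answer: B O O B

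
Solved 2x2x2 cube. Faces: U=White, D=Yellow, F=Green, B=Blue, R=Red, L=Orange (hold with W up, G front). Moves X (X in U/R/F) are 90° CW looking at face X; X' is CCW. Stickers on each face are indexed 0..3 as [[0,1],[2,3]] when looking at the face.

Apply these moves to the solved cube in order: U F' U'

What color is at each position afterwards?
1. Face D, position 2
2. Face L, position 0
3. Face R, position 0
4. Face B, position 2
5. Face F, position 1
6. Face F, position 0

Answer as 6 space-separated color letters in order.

After move 1 (U): U=WWWW F=RRGG R=BBRR B=OOBB L=GGOO
After move 2 (F'): F=RGRG U=WWBR R=YBYR D=GOYY L=GWOW
After move 3 (U'): U=WRWB F=GWRG R=RGYR B=YBBB L=OOOW
Query 1: D[2] = Y
Query 2: L[0] = O
Query 3: R[0] = R
Query 4: B[2] = B
Query 5: F[1] = W
Query 6: F[0] = G

Answer: Y O R B W G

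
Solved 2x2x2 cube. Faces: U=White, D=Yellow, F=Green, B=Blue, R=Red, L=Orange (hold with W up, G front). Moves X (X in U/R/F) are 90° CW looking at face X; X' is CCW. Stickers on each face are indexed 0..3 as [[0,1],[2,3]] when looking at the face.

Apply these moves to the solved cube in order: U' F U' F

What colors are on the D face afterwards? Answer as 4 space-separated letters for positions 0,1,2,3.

Answer: W G Y Y

Derivation:
After move 1 (U'): U=WWWW F=OOGG R=GGRR B=RRBB L=BBOO
After move 2 (F): F=GOGO U=WWOB R=WGWR D=RGYY L=BYOY
After move 3 (U'): U=WBWO F=BYGO R=GOWR B=WGBB L=RROY
After move 4 (F): F=GBOY U=WBYR R=WOOR D=WGYY L=RROG
Query: D face = WGYY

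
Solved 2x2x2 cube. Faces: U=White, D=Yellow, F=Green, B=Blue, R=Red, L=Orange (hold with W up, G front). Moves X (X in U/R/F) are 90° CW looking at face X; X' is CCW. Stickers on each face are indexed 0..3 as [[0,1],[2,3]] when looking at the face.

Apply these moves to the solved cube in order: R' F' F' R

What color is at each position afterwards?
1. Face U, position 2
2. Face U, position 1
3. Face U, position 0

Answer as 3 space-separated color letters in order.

After move 1 (R'): R=RRRR U=WBWB F=GWGW D=YGYG B=YBYB
After move 2 (F'): F=WWGG U=WBRR R=GRYR D=OOYG L=OBOW
After move 3 (F'): F=WGWG U=WBGY R=OROR D=BWYG L=OROR
After move 4 (R): R=OORR U=WGGG F=WWWG D=BYYY B=YBBB
Query 1: U[2] = G
Query 2: U[1] = G
Query 3: U[0] = W

Answer: G G W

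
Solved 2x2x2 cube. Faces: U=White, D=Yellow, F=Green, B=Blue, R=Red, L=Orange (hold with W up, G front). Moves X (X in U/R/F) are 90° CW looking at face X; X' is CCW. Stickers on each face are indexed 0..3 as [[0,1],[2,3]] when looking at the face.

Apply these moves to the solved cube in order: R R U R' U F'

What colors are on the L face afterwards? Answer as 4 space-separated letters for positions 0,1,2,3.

After move 1 (R): R=RRRR U=WGWG F=GYGY D=YBYB B=WBWB
After move 2 (R): R=RRRR U=WYWY F=GBGB D=YWYW B=GBGB
After move 3 (U): U=WWYY F=RRGB R=GBRR B=OOGB L=GBOO
After move 4 (R'): R=BRGR U=WGYO F=RWGY D=YRYB B=WOWB
After move 5 (U): U=YWOG F=BRGY R=WOGR B=GBWB L=RWOO
After move 6 (F'): F=RYBG U=YWWG R=ROYR D=WOYB L=RGOO
Query: L face = RGOO

Answer: R G O O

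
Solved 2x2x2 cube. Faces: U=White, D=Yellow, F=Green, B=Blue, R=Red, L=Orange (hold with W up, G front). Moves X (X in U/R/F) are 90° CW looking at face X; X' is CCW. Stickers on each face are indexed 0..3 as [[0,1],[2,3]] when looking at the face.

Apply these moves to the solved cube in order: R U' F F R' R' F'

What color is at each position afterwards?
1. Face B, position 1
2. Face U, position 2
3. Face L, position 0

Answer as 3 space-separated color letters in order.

Answer: R R W

Derivation:
After move 1 (R): R=RRRR U=WGWG F=GYGY D=YBYB B=WBWB
After move 2 (U'): U=GGWW F=OOGY R=GYRR B=RRWB L=WBOO
After move 3 (F): F=GOYO U=GGOB R=WYWR D=RGYB L=WYOB
After move 4 (F): F=YGOO U=GGBY R=OYBR D=WWYB L=WROG
After move 5 (R'): R=YROB U=GWBR F=YGOY D=WGYO B=BRWB
After move 6 (R'): R=RBYO U=GWBB F=YWOR D=WGYY B=ORGB
After move 7 (F'): F=WRYO U=GWRY R=GBWO D=RGYY L=WBOB
Query 1: B[1] = R
Query 2: U[2] = R
Query 3: L[0] = W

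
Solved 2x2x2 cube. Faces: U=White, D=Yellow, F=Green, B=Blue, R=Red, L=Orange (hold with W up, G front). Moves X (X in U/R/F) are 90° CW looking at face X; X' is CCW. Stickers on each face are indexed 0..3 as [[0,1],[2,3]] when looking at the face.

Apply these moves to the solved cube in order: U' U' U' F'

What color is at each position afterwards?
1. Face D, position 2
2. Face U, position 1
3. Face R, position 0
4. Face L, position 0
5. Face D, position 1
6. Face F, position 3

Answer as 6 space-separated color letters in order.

After move 1 (U'): U=WWWW F=OOGG R=GGRR B=RRBB L=BBOO
After move 2 (U'): U=WWWW F=BBGG R=OORR B=GGBB L=RROO
After move 3 (U'): U=WWWW F=RRGG R=BBRR B=OOBB L=GGOO
After move 4 (F'): F=RGRG U=WWBR R=YBYR D=GOYY L=GWOW
Query 1: D[2] = Y
Query 2: U[1] = W
Query 3: R[0] = Y
Query 4: L[0] = G
Query 5: D[1] = O
Query 6: F[3] = G

Answer: Y W Y G O G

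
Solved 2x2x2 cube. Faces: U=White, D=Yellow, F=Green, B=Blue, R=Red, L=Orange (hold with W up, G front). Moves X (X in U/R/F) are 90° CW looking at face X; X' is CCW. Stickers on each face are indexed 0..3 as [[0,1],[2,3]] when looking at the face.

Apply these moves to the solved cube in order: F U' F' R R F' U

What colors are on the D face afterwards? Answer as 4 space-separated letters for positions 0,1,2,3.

Answer: O W Y W

Derivation:
After move 1 (F): F=GGGG U=WWOO R=WRWR D=RRYY L=OYOY
After move 2 (U'): U=WOWO F=OYGG R=GGWR B=WRBB L=BBOY
After move 3 (F'): F=YGOG U=WOGW R=RGRR D=BYYY L=BOOW
After move 4 (R): R=RRRG U=WGGG F=YYOY D=BBYW B=WROB
After move 5 (R): R=RRGR U=WYGY F=YBOW D=BOYW B=GRGB
After move 6 (F'): F=BWYO U=WYRG R=ORBR D=OWYW L=BYOG
After move 7 (U): U=RWGY F=ORYO R=GRBR B=BYGB L=BWOG
Query: D face = OWYW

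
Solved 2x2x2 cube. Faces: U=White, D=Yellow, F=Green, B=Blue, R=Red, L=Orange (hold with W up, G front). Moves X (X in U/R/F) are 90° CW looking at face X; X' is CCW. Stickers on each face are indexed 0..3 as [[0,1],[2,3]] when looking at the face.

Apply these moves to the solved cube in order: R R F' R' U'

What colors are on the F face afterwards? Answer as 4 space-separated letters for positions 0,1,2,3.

Answer: O Y G R

Derivation:
After move 1 (R): R=RRRR U=WGWG F=GYGY D=YBYB B=WBWB
After move 2 (R): R=RRRR U=WYWY F=GBGB D=YWYW B=GBGB
After move 3 (F'): F=BBGG U=WYRR R=WRYR D=OOYW L=OYOW
After move 4 (R'): R=RRWY U=WGRG F=BYGR D=OBYG B=WBOB
After move 5 (U'): U=GGWR F=OYGR R=BYWY B=RROB L=WBOW
Query: F face = OYGR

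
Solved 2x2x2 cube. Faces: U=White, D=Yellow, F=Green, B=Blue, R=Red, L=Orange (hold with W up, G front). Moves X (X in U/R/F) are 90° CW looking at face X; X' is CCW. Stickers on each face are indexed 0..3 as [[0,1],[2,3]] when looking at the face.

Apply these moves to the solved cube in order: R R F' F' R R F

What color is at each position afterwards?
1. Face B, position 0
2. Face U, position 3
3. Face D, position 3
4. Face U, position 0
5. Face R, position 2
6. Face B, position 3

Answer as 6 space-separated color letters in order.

Answer: G R Y W W B

Derivation:
After move 1 (R): R=RRRR U=WGWG F=GYGY D=YBYB B=WBWB
After move 2 (R): R=RRRR U=WYWY F=GBGB D=YWYW B=GBGB
After move 3 (F'): F=BBGG U=WYRR R=WRYR D=OOYW L=OYOW
After move 4 (F'): F=BGBG U=WYWY R=OROR D=YWYW L=OROR
After move 5 (R): R=OORR U=WGWG F=BWBW D=YGYG B=YBYB
After move 6 (R): R=RORO U=WWWW F=BGBG D=YYYY B=GBGB
After move 7 (F): F=BBGG U=WWRR R=WOWO D=RRYY L=OYOY
Query 1: B[0] = G
Query 2: U[3] = R
Query 3: D[3] = Y
Query 4: U[0] = W
Query 5: R[2] = W
Query 6: B[3] = B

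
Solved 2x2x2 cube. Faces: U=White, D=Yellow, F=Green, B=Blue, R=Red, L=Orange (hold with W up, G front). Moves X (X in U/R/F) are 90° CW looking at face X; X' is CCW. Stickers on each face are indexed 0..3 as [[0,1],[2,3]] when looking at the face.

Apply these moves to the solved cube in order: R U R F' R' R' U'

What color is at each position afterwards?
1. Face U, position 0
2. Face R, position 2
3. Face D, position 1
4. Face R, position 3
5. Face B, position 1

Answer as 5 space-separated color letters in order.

After move 1 (R): R=RRRR U=WGWG F=GYGY D=YBYB B=WBWB
After move 2 (U): U=WWGG F=RRGY R=WBRR B=OOWB L=GYOO
After move 3 (R): R=RWRB U=WRGY F=RBGB D=YWYO B=GOWB
After move 4 (F'): F=BBRG U=WRRR R=WWYB D=YOYO L=GYOG
After move 5 (R'): R=WBWY U=WWRG F=BRRR D=YBYG B=OOOB
After move 6 (R'): R=BYWW U=WORO F=BWRG D=YRYR B=GOBB
After move 7 (U'): U=OOWR F=GYRG R=BWWW B=BYBB L=GOOG
Query 1: U[0] = O
Query 2: R[2] = W
Query 3: D[1] = R
Query 4: R[3] = W
Query 5: B[1] = Y

Answer: O W R W Y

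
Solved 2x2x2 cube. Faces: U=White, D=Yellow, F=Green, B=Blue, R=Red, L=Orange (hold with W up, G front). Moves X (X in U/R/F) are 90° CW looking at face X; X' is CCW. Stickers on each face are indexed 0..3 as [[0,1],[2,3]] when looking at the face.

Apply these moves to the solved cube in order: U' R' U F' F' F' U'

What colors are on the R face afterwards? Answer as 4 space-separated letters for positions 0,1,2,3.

Answer: G G B R

Derivation:
After move 1 (U'): U=WWWW F=OOGG R=GGRR B=RRBB L=BBOO
After move 2 (R'): R=GRGR U=WBWR F=OWGW D=YOYG B=YRYB
After move 3 (U): U=WWRB F=GRGW R=YRGR B=BBYB L=OWOO
After move 4 (F'): F=RWGG U=WWYG R=ORYR D=WOYG L=OBOR
After move 5 (F'): F=WGRG U=WWOY R=ORWR D=BRYG L=OGOY
After move 6 (F'): F=GGWR U=WWOW R=RRBR D=GYYG L=OYOO
After move 7 (U'): U=WWWO F=OYWR R=GGBR B=RRYB L=BBOO
Query: R face = GGBR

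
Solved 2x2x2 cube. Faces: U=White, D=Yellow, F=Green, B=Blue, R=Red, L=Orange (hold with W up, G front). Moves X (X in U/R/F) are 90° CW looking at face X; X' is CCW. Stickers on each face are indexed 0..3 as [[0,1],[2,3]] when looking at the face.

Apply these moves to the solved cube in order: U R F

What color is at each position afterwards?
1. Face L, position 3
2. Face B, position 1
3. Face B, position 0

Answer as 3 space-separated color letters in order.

After move 1 (U): U=WWWW F=RRGG R=BBRR B=OOBB L=GGOO
After move 2 (R): R=RBRB U=WRWG F=RYGY D=YBYO B=WOWB
After move 3 (F): F=GRYY U=WROG R=WBGB D=RRYO L=GYOB
Query 1: L[3] = B
Query 2: B[1] = O
Query 3: B[0] = W

Answer: B O W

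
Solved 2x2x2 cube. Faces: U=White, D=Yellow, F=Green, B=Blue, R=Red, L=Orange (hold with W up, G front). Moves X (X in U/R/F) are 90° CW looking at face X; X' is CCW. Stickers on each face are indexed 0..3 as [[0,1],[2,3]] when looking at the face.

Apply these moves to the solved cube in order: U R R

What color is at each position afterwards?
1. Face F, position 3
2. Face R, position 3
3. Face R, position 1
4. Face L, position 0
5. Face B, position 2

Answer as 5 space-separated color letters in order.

After move 1 (U): U=WWWW F=RRGG R=BBRR B=OOBB L=GGOO
After move 2 (R): R=RBRB U=WRWG F=RYGY D=YBYO B=WOWB
After move 3 (R): R=RRBB U=WYWY F=RBGO D=YWYW B=GORB
Query 1: F[3] = O
Query 2: R[3] = B
Query 3: R[1] = R
Query 4: L[0] = G
Query 5: B[2] = R

Answer: O B R G R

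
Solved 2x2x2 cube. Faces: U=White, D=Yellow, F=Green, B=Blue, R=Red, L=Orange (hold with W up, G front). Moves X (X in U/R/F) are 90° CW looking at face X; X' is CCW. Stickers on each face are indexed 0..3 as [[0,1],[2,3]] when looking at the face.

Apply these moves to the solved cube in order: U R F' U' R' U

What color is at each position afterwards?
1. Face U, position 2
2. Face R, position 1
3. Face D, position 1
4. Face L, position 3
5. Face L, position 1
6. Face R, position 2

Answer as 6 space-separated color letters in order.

Answer: B B G W R Y

Derivation:
After move 1 (U): U=WWWW F=RRGG R=BBRR B=OOBB L=GGOO
After move 2 (R): R=RBRB U=WRWG F=RYGY D=YBYO B=WOWB
After move 3 (F'): F=YYRG U=WRRR R=BBYB D=GOYO L=GGOW
After move 4 (U'): U=RRWR F=GGRG R=YYYB B=BBWB L=WOOW
After move 5 (R'): R=YBYY U=RWWB F=GRRR D=GGYG B=OBOB
After move 6 (U): U=WRBW F=YBRR R=OBYY B=WOOB L=GROW
Query 1: U[2] = B
Query 2: R[1] = B
Query 3: D[1] = G
Query 4: L[3] = W
Query 5: L[1] = R
Query 6: R[2] = Y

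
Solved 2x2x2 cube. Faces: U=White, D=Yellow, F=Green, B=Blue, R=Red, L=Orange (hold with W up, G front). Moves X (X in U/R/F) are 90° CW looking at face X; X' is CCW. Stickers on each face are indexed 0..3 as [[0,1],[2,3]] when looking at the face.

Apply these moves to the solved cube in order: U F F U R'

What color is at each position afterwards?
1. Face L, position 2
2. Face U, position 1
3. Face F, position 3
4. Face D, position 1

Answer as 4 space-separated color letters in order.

Answer: O B W B

Derivation:
After move 1 (U): U=WWWW F=RRGG R=BBRR B=OOBB L=GGOO
After move 2 (F): F=GRGR U=WWOG R=WBWR D=RBYY L=GYOY
After move 3 (F): F=GGRR U=WWYY R=OBGR D=WWYY L=GROB
After move 4 (U): U=YWYW F=OBRR R=OOGR B=GRBB L=GGOB
After move 5 (R'): R=OROG U=YBYG F=OWRW D=WBYR B=YRWB
Query 1: L[2] = O
Query 2: U[1] = B
Query 3: F[3] = W
Query 4: D[1] = B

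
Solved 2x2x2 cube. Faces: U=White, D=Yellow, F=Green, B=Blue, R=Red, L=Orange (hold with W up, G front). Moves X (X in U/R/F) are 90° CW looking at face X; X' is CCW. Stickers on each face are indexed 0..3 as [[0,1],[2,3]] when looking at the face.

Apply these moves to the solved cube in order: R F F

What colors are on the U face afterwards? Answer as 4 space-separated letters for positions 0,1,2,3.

Answer: W G B Y

Derivation:
After move 1 (R): R=RRRR U=WGWG F=GYGY D=YBYB B=WBWB
After move 2 (F): F=GGYY U=WGOO R=WRGR D=RRYB L=OYOB
After move 3 (F): F=YGYG U=WGBY R=OROR D=GWYB L=OROR
Query: U face = WGBY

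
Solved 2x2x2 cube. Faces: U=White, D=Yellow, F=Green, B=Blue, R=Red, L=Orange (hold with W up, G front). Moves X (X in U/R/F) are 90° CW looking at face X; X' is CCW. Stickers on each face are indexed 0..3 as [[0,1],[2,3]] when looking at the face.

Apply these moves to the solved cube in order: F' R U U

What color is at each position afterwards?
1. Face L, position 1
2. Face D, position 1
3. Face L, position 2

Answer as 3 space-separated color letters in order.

After move 1 (F'): F=GGGG U=WWRR R=YRYR D=OOYY L=OWOW
After move 2 (R): R=YYRR U=WGRG F=GOGY D=OBYB B=RBWB
After move 3 (U): U=RWGG F=YYGY R=RBRR B=OWWB L=GOOW
After move 4 (U): U=GRGW F=RBGY R=OWRR B=GOWB L=YYOW
Query 1: L[1] = Y
Query 2: D[1] = B
Query 3: L[2] = O

Answer: Y B O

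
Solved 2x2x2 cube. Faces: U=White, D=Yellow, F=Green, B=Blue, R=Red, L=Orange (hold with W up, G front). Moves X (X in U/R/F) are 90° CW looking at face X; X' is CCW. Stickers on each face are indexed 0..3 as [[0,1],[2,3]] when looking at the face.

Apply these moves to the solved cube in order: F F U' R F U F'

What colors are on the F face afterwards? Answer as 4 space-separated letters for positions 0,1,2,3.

Answer: G W W Y

Derivation:
After move 1 (F): F=GGGG U=WWOO R=WRWR D=RRYY L=OYOY
After move 2 (F): F=GGGG U=WWYY R=OROR D=WWYY L=OROR
After move 3 (U'): U=WYWY F=ORGG R=GGOR B=ORBB L=BBOR
After move 4 (R): R=OGRG U=WRWG F=OWGY D=WBYO B=YRYB
After move 5 (F): F=GOYW U=WRRB R=WGGG D=ROYO L=BWOB
After move 6 (U): U=RWBR F=WGYW R=YRGG B=BWYB L=GOOB
After move 7 (F'): F=GWWY U=RWYG R=ORRG D=OBYO L=GROB
Query: F face = GWWY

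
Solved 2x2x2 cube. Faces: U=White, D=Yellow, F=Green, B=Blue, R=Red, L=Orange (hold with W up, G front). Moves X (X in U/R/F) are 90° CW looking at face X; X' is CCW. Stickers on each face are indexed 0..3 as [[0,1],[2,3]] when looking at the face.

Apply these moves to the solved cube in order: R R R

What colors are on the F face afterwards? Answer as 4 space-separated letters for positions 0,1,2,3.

After move 1 (R): R=RRRR U=WGWG F=GYGY D=YBYB B=WBWB
After move 2 (R): R=RRRR U=WYWY F=GBGB D=YWYW B=GBGB
After move 3 (R): R=RRRR U=WBWB F=GWGW D=YGYG B=YBYB
Query: F face = GWGW

Answer: G W G W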